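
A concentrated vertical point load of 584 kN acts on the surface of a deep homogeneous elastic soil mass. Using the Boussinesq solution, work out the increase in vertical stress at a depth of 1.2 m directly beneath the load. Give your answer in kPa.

Δσ_z ≈ 194 kPa

Boussinesq vertical stress below a point load on an elastic half-space:
Δσ_z = 3P/(2πz²) · [1 + (r/z)²]^(−5/2)
r/z = 0/1.2 = 0; [1+(r/z)²]^(−5/2) = 1.
Δσ_z = 3×584/(2π×1.2²) × 1 = 193.64 × 1 = 193.6 kPa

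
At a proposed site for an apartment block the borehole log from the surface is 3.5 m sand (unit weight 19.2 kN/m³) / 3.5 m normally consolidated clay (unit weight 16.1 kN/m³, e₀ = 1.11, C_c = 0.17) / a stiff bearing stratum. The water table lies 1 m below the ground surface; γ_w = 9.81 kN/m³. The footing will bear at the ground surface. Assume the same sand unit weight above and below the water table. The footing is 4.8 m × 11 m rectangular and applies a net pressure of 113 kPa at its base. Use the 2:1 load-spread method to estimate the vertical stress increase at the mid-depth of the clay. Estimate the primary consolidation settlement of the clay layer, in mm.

S_c ≈ 63.6 mm

Mid-depth of clay below the ground surface: z = 3.5 + 3.5/2 = 5.25 m.
Total vertical stress at mid-clay: σ_v = 19.2×3.5 + 16.1×1.75 = 95.375 kPa.
Pore pressure: u = 9.81×(5.25 − 1) = 41.693 kPa.
Initial effective stress: σ'_0 = σ_v − u = 95.375 − 41.693 = 53.682 kPa.
Stress increase at mid-clay by the 2:1 spreading method:
Δσ = qBL/((B+z)(L+z)) = 113×4.8×11/((4.8+5.25)(11+5.25)) = 36.534 kPa
Final effective stress: σ'_f = σ'_0 + Δσ = 53.682 + 36.534 = 90.216 kPa.
Normally consolidated clay, so the full stress increment lies on the virgin compression line:
S_c = C_c·H/(1+e₀)·log₁₀(σ'_f/σ'_0) = 0.17×3.5/(1+1.11)×log₁₀(90.216/53.682)
    = 0.28199 × 0.22545 = 0.06357 m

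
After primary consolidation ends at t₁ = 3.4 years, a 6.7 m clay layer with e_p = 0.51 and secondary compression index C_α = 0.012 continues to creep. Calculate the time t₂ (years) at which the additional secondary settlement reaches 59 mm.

S_s = C_α·H/(1+e_p)·log₁₀(t₂/t₁) ⇒ log₁₀(t₂/t₁) = S_s·(1+e_p)/(C_α·H).
log₁₀(t₂/t₁) = 0.059 × (1+0.51) / (0.012×6.7) = 1.108
t₂ = t₁ × 10^1.108 = 3.4 × 12.83 = 43.61 years

t₂ ≈ 43.6 years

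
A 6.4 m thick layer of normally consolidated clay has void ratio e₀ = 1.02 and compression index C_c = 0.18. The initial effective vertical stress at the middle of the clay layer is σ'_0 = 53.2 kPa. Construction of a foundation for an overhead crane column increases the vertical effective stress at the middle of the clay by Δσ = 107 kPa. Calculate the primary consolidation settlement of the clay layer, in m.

S_c ≈ 0.273 m

Final effective stress: σ'_f = σ'_0 + Δσ = 53.2 + 107 = 160.2 kPa.
Normally consolidated clay, so the full stress increment lies on the virgin compression line:
S_c = C_c·H/(1+e₀)·log₁₀(σ'_f/σ'_0) = 0.18×6.4/(1+1.02)×log₁₀(160.2/53.2)
    = 0.5703 × 0.47875 = 0.273 m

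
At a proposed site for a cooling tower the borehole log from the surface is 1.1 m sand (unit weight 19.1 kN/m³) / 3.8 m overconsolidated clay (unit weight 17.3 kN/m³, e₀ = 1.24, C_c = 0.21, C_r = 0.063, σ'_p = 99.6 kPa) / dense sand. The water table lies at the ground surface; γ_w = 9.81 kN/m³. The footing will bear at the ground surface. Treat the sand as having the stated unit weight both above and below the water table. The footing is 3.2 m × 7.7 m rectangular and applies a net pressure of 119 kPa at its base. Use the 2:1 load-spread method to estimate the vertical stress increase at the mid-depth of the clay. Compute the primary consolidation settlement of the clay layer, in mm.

Mid-depth of clay below the ground surface: z = 1.1 + 3.8/2 = 3 m.
Total vertical stress at mid-clay: σ_v = 19.1×1.1 + 17.3×1.9 = 53.88 kPa.
Pore pressure: u = 9.81×(3 − 0) = 29.43 kPa.
Initial effective stress: σ'_0 = σ_v − u = 53.88 − 29.43 = 24.45 kPa.
Stress increase at mid-clay by the 2:1 spreading method:
Δσ = qBL/((B+z)(L+z)) = 119×3.2×7.7/((3.2+3)(7.7+3)) = 44.199 kPa
Final effective stress: σ'_f = 24.45 + 44.199 = 68.649 kPa.
σ'_f = 68.649 ≤ σ'_p = 99.6 kPa, so the clay remains overconsolidated and only the recompression index applies:
S_c = C_r·H/(1+e₀)·log₁₀(σ'_f/σ'_0) = 0.063×3.8/2.24×log₁₀(68.649/24.45)
    = 0.10687 × 0.44836 = 0.04792 m

S_c ≈ 47.9 mm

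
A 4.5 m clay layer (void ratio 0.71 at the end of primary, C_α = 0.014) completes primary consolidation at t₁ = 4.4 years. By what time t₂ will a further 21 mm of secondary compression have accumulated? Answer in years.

S_s = C_α·H/(1+e_p)·log₁₀(t₂/t₁) ⇒ log₁₀(t₂/t₁) = S_s·(1+e_p)/(C_α·H).
log₁₀(t₂/t₁) = 0.021 × (1+0.71) / (0.014×4.5) = 0.57
t₂ = t₁ × 10^0.57 = 4.4 × 3.715 = 16.35 years

t₂ ≈ 16.3 years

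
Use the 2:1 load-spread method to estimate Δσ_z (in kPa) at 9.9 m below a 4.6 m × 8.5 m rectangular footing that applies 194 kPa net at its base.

Δσ_z ≈ 28.4 kPa

By the 2:1 method the load spreads at 1 horizontal : 2 vertical, so at depth z the loaded area has grown by z in each plan dimension:
Δσ = qBL/((B+z)(L+z)) = 194×4.6×8.5/((4.6+9.9)(8.5+9.9)) = 28.431 kPa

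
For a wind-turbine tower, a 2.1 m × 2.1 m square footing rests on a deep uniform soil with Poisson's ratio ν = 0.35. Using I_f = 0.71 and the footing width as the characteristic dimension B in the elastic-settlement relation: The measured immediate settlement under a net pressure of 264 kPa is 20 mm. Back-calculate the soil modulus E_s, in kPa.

S_e = q·B·(1−ν²)/E_s · I_f  ⇒  E_s = q·B·(1−ν²)·I_f / S_e.
E_s = 264 × 2.1 × 0.8775 × 0.71 / 0.02 = 17270 kPa

E_s ≈ 17300 kPa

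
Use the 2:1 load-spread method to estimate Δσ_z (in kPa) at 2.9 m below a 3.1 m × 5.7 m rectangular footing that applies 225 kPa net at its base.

Δσ_z ≈ 77 kPa

By the 2:1 method the load spreads at 1 horizontal : 2 vertical, so at depth z the loaded area has grown by z in each plan dimension:
Δσ = qBL/((B+z)(L+z)) = 225×3.1×5.7/((3.1+2.9)(5.7+2.9)) = 77.049 kPa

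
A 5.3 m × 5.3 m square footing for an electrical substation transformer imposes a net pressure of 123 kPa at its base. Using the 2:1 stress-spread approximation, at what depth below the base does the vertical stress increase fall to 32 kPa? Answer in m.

z ≈ 5.09 m

2:1 spreading — at depth z the loaded area has grown by z in each plan dimension:
qB²/(B+z)² = Δσ_z ⇒ z = B(√(q/Δσ_z) − 1) = 5.3×(√(123/32) − 1) = 5.091 m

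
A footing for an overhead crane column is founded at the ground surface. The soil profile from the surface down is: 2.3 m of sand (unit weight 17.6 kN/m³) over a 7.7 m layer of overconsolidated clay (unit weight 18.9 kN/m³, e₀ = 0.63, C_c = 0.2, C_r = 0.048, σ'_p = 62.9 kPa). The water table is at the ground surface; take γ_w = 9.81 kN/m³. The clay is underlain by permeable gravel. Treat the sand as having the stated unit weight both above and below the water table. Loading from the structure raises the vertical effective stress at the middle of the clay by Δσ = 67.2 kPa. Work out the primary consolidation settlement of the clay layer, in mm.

S_c ≈ 282 mm

Mid-depth of clay below the ground surface: z = 2.3 + 7.7/2 = 6.15 m.
Total vertical stress at mid-clay: σ_v = 17.6×2.3 + 18.9×3.85 = 113.25 kPa.
Pore pressure: u = 9.81×(6.15 − 0) = 60.332 kPa.
Initial effective stress: σ'_0 = σ_v − u = 113.25 − 60.332 = 52.918 kPa.
Final effective stress: σ'_f = 52.918 + 67.2 = 120.12 kPa.
σ'_f = 120.12 > σ'_p = 62.9 kPa, so the stress path crosses the preconsolidation pressure — recompression up to σ'_p, then virgin compression beyond:
S_c = H/(1+e₀)·[C_r·log₁₀(σ'_p/σ'_0) + C_c·log₁₀(σ'_f/σ'_p)]
    = 7.7/1.63 × [0.048×log₁₀(62.9/52.918) + 0.2×log₁₀(120.12/62.9)]
    = 4.7239 × [0.0036023 + 0.056193] = 0.2825 m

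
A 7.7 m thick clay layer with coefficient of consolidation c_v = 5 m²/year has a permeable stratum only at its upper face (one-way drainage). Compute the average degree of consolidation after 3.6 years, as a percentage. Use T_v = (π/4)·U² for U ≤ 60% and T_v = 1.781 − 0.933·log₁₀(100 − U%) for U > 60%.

U ≈ 61.7 %

Drainage path length: H_d = H = 7.7 m (single drainage).
T_v = c_v·t/H_d² = 5×3.6/7.7² = 0.30359.
T_v = 0.30359 corresponds to the U > 60% branch:
U = 1 − 10^((1.781 − T_v)/0.933)/100 = 0.6167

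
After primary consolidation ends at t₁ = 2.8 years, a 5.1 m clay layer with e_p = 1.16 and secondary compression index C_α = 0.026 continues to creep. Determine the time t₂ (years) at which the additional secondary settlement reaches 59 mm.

S_s = C_α·H/(1+e_p)·log₁₀(t₂/t₁) ⇒ log₁₀(t₂/t₁) = S_s·(1+e_p)/(C_α·H).
log₁₀(t₂/t₁) = 0.059 × (1+1.16) / (0.026×5.1) = 0.9611
t₂ = t₁ × 10^0.9611 = 2.8 × 9.143 = 25.6 years

t₂ ≈ 25.6 years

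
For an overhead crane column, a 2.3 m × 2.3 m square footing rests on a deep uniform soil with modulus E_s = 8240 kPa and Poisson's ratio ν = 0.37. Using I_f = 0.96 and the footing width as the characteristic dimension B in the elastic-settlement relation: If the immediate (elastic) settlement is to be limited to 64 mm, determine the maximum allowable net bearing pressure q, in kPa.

S_e = q·B·(1−ν²)/E_s · I_f  ⇒  q = S_e·E_s / (B·(1−ν²)·I_f).
q = 0.064 × 8240 / (2.3 × 0.8631 × 0.96) = 276.7 kPa

q ≈ 277 kPa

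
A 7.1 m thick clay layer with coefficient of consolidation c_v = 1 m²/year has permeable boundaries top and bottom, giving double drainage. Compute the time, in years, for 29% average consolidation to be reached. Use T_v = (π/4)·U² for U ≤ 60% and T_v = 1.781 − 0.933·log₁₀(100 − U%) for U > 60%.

Drainage path length: H_d = H/2 = 3.55 m (double drainage).
U ≤ 60%: T_v = (π/4)·U² = (π/4)×0.29² = 0.066052.
t = T_v·H_d²/c_v = 0.066052×3.55²/1 = 0.8324 years.

t ≈ 0.832 years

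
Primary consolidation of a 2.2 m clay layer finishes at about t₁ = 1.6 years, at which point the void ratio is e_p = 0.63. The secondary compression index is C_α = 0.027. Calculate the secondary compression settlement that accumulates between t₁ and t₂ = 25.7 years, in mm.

Secondary compression: S_s = C_α·H/(1+e_p)·log₁₀(t₂/t₁)
S_s = 0.027×2.2/(1+0.63)×log₁₀(25.7/1.6)
    = 0.03644 × 1.206 = 0.04394 m

S_s ≈ 43.9 mm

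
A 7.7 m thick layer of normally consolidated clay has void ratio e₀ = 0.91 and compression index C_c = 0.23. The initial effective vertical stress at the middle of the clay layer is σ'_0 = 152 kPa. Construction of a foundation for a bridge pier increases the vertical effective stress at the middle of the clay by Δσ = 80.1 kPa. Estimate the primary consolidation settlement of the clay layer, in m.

S_c ≈ 0.17 m

Final effective stress: σ'_f = σ'_0 + Δσ = 152 + 80.1 = 232.1 kPa.
Normally consolidated clay, so the full stress increment lies on the virgin compression line:
S_c = C_c·H/(1+e₀)·log₁₀(σ'_f/σ'_0) = 0.23×7.7/(1+0.91)×log₁₀(232.1/152)
    = 0.92723 × 0.18383 = 0.1705 m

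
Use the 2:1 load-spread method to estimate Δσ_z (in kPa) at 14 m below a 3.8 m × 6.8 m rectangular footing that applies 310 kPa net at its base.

By the 2:1 method the load spreads at 1 horizontal : 2 vertical, so at depth z the loaded area has grown by z in each plan dimension:
Δσ = qBL/((B+z)(L+z)) = 310×3.8×6.8/((3.8+14)(6.8+14)) = 21.636 kPa

Δσ_z ≈ 21.6 kPa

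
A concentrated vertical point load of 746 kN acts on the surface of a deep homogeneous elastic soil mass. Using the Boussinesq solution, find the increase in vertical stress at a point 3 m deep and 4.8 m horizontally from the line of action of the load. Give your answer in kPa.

Boussinesq vertical stress below a point load on an elastic half-space:
Δσ_z = 3P/(2πz²) · [1 + (r/z)²]^(−5/2)
r/z = 4.8/3 = 1.6; [1+(r/z)²]^(−5/2) = 0.041819.
Δσ_z = 3×746/(2π×3²) × 0.041819 = 39.577 × 0.041819 = 1.655 kPa

Δσ_z ≈ 1.66 kPa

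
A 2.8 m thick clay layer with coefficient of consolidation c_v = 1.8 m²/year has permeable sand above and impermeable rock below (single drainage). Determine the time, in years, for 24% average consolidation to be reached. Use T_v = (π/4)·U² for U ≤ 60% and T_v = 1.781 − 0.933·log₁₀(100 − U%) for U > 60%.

t ≈ 0.197 years

Drainage path length: H_d = H = 2.8 m (single drainage).
U ≤ 60%: T_v = (π/4)·U² = (π/4)×0.24² = 0.045239.
t = T_v·H_d²/c_v = 0.045239×2.8²/1.8 = 0.197 years.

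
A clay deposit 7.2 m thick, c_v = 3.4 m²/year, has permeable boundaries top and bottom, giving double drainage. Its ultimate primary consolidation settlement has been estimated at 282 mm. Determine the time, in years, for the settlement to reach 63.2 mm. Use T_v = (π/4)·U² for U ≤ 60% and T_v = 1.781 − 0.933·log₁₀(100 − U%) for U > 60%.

Drainage path length: H_d = H/2 = 3.6 m (double drainage).
U = S(t)/S_ult = 63.2/282 = 0.2241.
U ≤ 60%: T_v = (π/4)·U² = (π/4)×0.22411² = 0.039448.
t = T_v·H_d²/c_v = 0.039448×3.6²/3.4 = 0.1504 years.

t ≈ 0.15 years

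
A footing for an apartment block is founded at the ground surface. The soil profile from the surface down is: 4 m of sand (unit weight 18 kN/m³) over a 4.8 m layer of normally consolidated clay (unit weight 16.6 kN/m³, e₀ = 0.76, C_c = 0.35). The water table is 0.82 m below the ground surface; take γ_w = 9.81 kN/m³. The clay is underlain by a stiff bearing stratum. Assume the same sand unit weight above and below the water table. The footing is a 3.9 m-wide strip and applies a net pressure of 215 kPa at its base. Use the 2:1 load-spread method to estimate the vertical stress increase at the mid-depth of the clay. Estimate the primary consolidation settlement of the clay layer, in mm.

S_c ≈ 367 mm

Mid-depth of clay below the ground surface: z = 4 + 4.8/2 = 6.4 m.
Total vertical stress at mid-clay: σ_v = 18×4 + 16.6×2.4 = 111.84 kPa.
Pore pressure: u = 9.81×(6.4 − 0.82) = 54.74 kPa.
Initial effective stress: σ'_0 = σ_v − u = 111.84 − 54.74 = 57.1 kPa.
Stress increase at mid-clay by the 2:1 spreading method:
Δσ = qB/(B+z) = 215×3.9/(3.9+6.4) = 81.408 kPa
Final effective stress: σ'_f = σ'_0 + Δσ = 57.1 + 81.408 = 138.51 kPa.
Normally consolidated clay, so the full stress increment lies on the virgin compression line:
S_c = C_c·H/(1+e₀)·log₁₀(σ'_f/σ'_0) = 0.35×4.8/(1+0.76)×log₁₀(138.51/57.1)
    = 0.95455 × 0.38485 = 0.3674 m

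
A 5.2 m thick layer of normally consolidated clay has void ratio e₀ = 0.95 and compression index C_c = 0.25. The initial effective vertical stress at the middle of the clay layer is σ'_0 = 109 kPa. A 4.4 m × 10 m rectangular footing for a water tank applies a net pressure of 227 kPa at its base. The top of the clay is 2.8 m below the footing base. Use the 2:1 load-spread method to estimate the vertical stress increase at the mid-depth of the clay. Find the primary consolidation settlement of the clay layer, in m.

S_c ≈ 0.137 m

Mid-depth of clay below the footing base: z = 2.8 + 5.2/2 = 5.4 m.
Stress increase at mid-clay by the 2:1 spreading method:
Δσ = qBL/((B+z)(L+z)) = 227×4.4×10/((4.4+5.4)(10+5.4)) = 66.181 kPa
Final effective stress: σ'_f = σ'_0 + Δσ = 109 + 66.181 = 175.18 kPa.
Normally consolidated clay, so the full stress increment lies on the virgin compression line:
S_c = C_c·H/(1+e₀)·log₁₀(σ'_f/σ'_0) = 0.25×5.2/(1+0.95)×log₁₀(175.18/109)
    = 0.66667 × 0.20606 = 0.1374 m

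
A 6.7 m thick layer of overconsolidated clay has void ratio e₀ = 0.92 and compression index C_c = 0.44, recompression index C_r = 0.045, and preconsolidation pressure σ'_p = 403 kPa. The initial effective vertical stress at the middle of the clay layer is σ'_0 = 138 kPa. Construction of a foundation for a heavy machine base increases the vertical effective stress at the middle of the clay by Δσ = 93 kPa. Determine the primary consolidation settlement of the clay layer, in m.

S_c ≈ 0.0351 m

Final effective stress: σ'_f = 138 + 93 = 231 kPa.
σ'_f = 231 ≤ σ'_p = 403 kPa, so the clay remains overconsolidated and only the recompression index applies:
S_c = C_r·H/(1+e₀)·log₁₀(σ'_f/σ'_0) = 0.045×6.7/1.92×log₁₀(231/138)
    = 0.15703 × 0.22373 = 0.03513 m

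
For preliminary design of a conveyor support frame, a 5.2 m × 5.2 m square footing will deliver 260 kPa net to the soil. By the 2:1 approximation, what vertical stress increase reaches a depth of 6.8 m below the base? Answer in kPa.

Δσ_z ≈ 48.8 kPa

By the 2:1 method the load spreads at 1 horizontal : 2 vertical, so at depth z the loaded area has grown by z in each plan dimension:
Δσ = qBL/((B+z)(L+z)) = 260×5.2×5.2/((5.2+6.8)(5.2+6.8)) = 48.822 kPa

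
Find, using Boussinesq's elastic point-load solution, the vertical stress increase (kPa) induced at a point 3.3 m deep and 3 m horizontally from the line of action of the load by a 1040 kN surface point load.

Boussinesq vertical stress below a point load on an elastic half-space:
Δσ_z = 3P/(2πz²) · [1 + (r/z)²]^(−5/2)
r/z = 3/3.3 = 0.90909; [1+(r/z)²]^(−5/2) = 0.22181.
Δσ_z = 3×1040/(2π×3.3²) × 0.22181 = 45.598 × 0.22181 = 10.11 kPa

Δσ_z ≈ 10.1 kPa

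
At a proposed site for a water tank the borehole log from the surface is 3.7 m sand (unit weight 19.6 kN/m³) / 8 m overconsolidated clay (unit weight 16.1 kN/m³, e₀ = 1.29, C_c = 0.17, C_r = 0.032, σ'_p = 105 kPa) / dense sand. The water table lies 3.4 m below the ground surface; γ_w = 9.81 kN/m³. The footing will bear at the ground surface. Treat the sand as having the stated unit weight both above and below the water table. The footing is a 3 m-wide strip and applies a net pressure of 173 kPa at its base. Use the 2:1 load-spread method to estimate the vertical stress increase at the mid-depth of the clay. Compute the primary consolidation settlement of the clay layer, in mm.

Mid-depth of clay below the ground surface: z = 3.7 + 8/2 = 7.7 m.
Total vertical stress at mid-clay: σ_v = 19.6×3.7 + 16.1×4 = 136.92 kPa.
Pore pressure: u = 9.81×(7.7 − 3.4) = 42.183 kPa.
Initial effective stress: σ'_0 = σ_v − u = 136.92 − 42.183 = 94.737 kPa.
Stress increase at mid-clay by the 2:1 spreading method:
Δσ = qB/(B+z) = 173×3/(3+7.7) = 48.505 kPa
Final effective stress: σ'_f = 94.737 + 48.505 = 143.24 kPa.
σ'_f = 143.24 > σ'_p = 105 kPa, so the stress path crosses the preconsolidation pressure — recompression up to σ'_p, then virgin compression beyond:
S_c = H/(1+e₀)·[C_r·log₁₀(σ'_p/σ'_0) + C_c·log₁₀(σ'_f/σ'_p)]
    = 8/2.29 × [0.032×log₁₀(105/94.737) + 0.17×log₁₀(143.24/105)]
    = 3.4934 × [0.0014294 + 0.022929] = 0.08509 m

S_c ≈ 85.1 mm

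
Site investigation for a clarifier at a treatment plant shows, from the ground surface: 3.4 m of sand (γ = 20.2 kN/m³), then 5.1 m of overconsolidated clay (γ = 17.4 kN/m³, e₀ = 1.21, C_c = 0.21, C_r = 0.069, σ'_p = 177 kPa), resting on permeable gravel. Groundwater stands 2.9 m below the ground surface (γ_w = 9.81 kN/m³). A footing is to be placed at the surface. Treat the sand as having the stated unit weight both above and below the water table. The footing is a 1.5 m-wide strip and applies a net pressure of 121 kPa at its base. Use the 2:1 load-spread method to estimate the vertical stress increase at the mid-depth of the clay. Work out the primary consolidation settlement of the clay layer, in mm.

Mid-depth of clay below the ground surface: z = 3.4 + 5.1/2 = 5.95 m.
Total vertical stress at mid-clay: σ_v = 20.2×3.4 + 17.4×2.55 = 113.05 kPa.
Pore pressure: u = 9.81×(5.95 − 2.9) = 29.921 kPa.
Initial effective stress: σ'_0 = σ_v − u = 113.05 − 29.921 = 83.129 kPa.
Stress increase at mid-clay by the 2:1 spreading method:
Δσ = qB/(B+z) = 121×1.5/(1.5+5.95) = 24.362 kPa
Final effective stress: σ'_f = 83.129 + 24.362 = 107.49 kPa.
σ'_f = 107.49 ≤ σ'_p = 177 kPa, so the clay remains overconsolidated and only the recompression index applies:
S_c = C_r·H/(1+e₀)·log₁₀(σ'_f/σ'_0) = 0.069×5.1/2.21×log₁₀(107.49/83.129)
    = 0.15923 × 0.11162 = 0.01777 m

S_c ≈ 17.8 mm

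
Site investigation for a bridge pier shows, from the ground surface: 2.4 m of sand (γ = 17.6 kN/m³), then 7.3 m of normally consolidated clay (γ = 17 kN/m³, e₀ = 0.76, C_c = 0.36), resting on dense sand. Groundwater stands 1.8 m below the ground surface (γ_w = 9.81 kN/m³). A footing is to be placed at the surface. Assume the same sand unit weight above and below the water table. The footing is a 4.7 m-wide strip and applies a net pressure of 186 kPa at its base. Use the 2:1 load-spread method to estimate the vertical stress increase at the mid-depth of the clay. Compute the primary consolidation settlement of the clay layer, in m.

S_c ≈ 0.54 m

Mid-depth of clay below the ground surface: z = 2.4 + 7.3/2 = 6.05 m.
Total vertical stress at mid-clay: σ_v = 17.6×2.4 + 17×3.65 = 104.29 kPa.
Pore pressure: u = 9.81×(6.05 − 1.8) = 41.693 kPa.
Initial effective stress: σ'_0 = σ_v − u = 104.29 − 41.693 = 62.597 kPa.
Stress increase at mid-clay by the 2:1 spreading method:
Δσ = qB/(B+z) = 186×4.7/(4.7+6.05) = 81.321 kPa
Final effective stress: σ'_f = σ'_0 + Δσ = 62.597 + 81.321 = 143.92 kPa.
Normally consolidated clay, so the full stress increment lies on the virgin compression line:
S_c = C_c·H/(1+e₀)·log₁₀(σ'_f/σ'_0) = 0.36×7.3/(1+0.76)×log₁₀(143.92/62.597)
    = 1.4932 × 0.36157 = 0.5399 m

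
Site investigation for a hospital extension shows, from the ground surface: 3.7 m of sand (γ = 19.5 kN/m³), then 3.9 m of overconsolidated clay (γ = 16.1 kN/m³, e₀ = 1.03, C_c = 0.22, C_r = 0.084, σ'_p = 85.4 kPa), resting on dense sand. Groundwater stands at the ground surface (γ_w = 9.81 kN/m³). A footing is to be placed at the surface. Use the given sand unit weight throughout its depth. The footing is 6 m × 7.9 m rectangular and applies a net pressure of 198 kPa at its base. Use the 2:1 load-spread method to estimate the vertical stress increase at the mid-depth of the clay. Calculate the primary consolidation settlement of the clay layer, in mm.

Mid-depth of clay below the ground surface: z = 3.7 + 3.9/2 = 5.65 m.
Total vertical stress at mid-clay: σ_v = 19.5×3.7 + 16.1×1.95 = 103.55 kPa.
Pore pressure: u = 9.81×(5.65 − 0) = 55.427 kPa.
Initial effective stress: σ'_0 = σ_v − u = 103.55 − 55.427 = 48.123 kPa.
Stress increase at mid-clay by the 2:1 spreading method:
Δσ = qBL/((B+z)(L+z)) = 198×6×7.9/((6+5.65)(7.9+5.65)) = 59.454 kPa
Final effective stress: σ'_f = 48.123 + 59.454 = 107.58 kPa.
σ'_f = 107.58 > σ'_p = 85.4 kPa, so the stress path crosses the preconsolidation pressure — recompression up to σ'_p, then virgin compression beyond:
S_c = H/(1+e₀)·[C_r·log₁₀(σ'_p/σ'_0) + C_c·log₁₀(σ'_f/σ'_p)]
    = 3.9/2.03 × [0.084×log₁₀(85.4/48.123) + 0.22×log₁₀(107.58/85.4)]
    = 1.9212 × [0.020925 + 0.02206] = 0.08258 m

S_c ≈ 82.6 mm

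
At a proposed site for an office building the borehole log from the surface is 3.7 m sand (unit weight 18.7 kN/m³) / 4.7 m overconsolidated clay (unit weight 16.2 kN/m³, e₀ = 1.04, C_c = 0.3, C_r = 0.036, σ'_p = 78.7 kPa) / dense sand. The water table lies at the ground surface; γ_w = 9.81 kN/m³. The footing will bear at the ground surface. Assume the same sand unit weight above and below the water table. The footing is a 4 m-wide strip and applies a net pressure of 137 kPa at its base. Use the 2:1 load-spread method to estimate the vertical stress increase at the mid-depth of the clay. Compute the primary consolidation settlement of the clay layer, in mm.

S_c ≈ 97 mm

Mid-depth of clay below the ground surface: z = 3.7 + 4.7/2 = 6.05 m.
Total vertical stress at mid-clay: σ_v = 18.7×3.7 + 16.2×2.35 = 107.26 kPa.
Pore pressure: u = 9.81×(6.05 − 0) = 59.351 kPa.
Initial effective stress: σ'_0 = σ_v − u = 107.26 − 59.351 = 47.909 kPa.
Stress increase at mid-clay by the 2:1 spreading method:
Δσ = qB/(B+z) = 137×4/(4+6.05) = 54.527 kPa
Final effective stress: σ'_f = 47.909 + 54.527 = 102.44 kPa.
σ'_f = 102.44 > σ'_p = 78.7 kPa, so the stress path crosses the preconsolidation pressure — recompression up to σ'_p, then virgin compression beyond:
S_c = H/(1+e₀)·[C_r·log₁₀(σ'_p/σ'_0) + C_c·log₁₀(σ'_f/σ'_p)]
    = 4.7/2.04 × [0.036×log₁₀(78.7/47.909) + 0.3×log₁₀(102.44/78.7)]
    = 2.3039 × [0.0077601 + 0.034348] = 0.09701 m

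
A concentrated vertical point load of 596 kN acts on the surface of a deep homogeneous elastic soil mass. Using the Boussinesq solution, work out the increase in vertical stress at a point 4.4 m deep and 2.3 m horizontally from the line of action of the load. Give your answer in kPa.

Boussinesq vertical stress below a point load on an elastic half-space:
Δσ_z = 3P/(2πz²) · [1 + (r/z)²]^(−5/2)
r/z = 2.3/4.4 = 0.52273; [1+(r/z)²]^(−5/2) = 0.54666.
Δσ_z = 3×596/(2π×4.4²) × 0.54666 = 14.699 × 0.54666 = 8.035 kPa

Δσ_z ≈ 8.04 kPa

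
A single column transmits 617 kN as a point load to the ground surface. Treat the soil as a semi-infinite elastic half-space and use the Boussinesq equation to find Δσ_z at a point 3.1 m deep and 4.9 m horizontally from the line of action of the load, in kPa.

Δσ_z ≈ 1.34 kPa

Boussinesq vertical stress below a point load on an elastic half-space:
Δσ_z = 3P/(2πz²) · [1 + (r/z)²]^(−5/2)
r/z = 4.9/3.1 = 1.5806; [1+(r/z)²]^(−5/2) = 0.043683.
Δσ_z = 3×617/(2π×3.1²) × 0.043683 = 30.655 × 0.043683 = 1.339 kPa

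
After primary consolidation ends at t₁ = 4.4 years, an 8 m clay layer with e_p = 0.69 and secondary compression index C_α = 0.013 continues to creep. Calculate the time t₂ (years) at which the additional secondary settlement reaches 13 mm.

t₂ ≈ 7.16 years

S_s = C_α·H/(1+e_p)·log₁₀(t₂/t₁) ⇒ log₁₀(t₂/t₁) = S_s·(1+e_p)/(C_α·H).
log₁₀(t₂/t₁) = 0.013 × (1+0.69) / (0.013×8) = 0.2112
t₂ = t₁ × 10^0.2112 = 4.4 × 1.626 = 7.157 years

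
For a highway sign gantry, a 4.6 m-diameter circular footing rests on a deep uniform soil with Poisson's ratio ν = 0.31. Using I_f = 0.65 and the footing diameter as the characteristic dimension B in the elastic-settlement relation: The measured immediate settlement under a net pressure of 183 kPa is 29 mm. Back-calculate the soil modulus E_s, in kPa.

E_s ≈ 17100 kPa

S_e = q·B·(1−ν²)/E_s · I_f  ⇒  E_s = q·B·(1−ν²)·I_f / S_e.
E_s = 183 × 4.6 × 0.9039 × 0.65 / 0.029 = 17050 kPa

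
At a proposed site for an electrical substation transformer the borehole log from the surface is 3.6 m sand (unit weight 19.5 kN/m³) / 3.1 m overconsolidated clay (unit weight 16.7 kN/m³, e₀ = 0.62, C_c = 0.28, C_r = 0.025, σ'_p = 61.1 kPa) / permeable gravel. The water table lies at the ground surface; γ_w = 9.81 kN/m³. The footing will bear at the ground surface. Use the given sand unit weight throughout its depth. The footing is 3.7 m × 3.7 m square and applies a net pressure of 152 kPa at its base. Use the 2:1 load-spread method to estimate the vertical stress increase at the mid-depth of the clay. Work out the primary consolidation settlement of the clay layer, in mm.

S_c ≈ 44.7 mm

Mid-depth of clay below the ground surface: z = 3.6 + 3.1/2 = 5.15 m.
Total vertical stress at mid-clay: σ_v = 19.5×3.6 + 16.7×1.55 = 96.085 kPa.
Pore pressure: u = 9.81×(5.15 − 0) = 50.522 kPa.
Initial effective stress: σ'_0 = σ_v − u = 96.085 − 50.522 = 45.563 kPa.
Stress increase at mid-clay by the 2:1 spreading method:
Δσ = qBL/((B+z)(L+z)) = 152×3.7×3.7/((3.7+5.15)(3.7+5.15)) = 26.568 kPa
Final effective stress: σ'_f = 45.563 + 26.568 = 72.131 kPa.
σ'_f = 72.131 > σ'_p = 61.1 kPa, so the stress path crosses the preconsolidation pressure — recompression up to σ'_p, then virgin compression beyond:
S_c = H/(1+e₀)·[C_r·log₁₀(σ'_p/σ'_0) + C_c·log₁₀(σ'_f/σ'_p)]
    = 3.1/1.62 × [0.025×log₁₀(61.1/45.563) + 0.28×log₁₀(72.131/61.1)]
    = 1.9136 × [0.0031857 + 0.020183] = 0.04472 m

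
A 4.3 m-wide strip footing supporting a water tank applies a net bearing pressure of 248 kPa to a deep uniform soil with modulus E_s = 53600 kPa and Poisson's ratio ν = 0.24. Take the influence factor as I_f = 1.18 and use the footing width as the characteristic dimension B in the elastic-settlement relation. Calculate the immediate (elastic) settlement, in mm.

S_e ≈ 22.1 mm

Immediate (elastic) settlement: S_e = q·B·(1−ν²)/E_s · I_f.
S_e = 248 × 4.3 × (1 − 0.24²) / 53600 × 1.18
    = 248 × 4.3 × 0.9424 / 53600 × 1.18
    = 0.02212 m = 22.12 mm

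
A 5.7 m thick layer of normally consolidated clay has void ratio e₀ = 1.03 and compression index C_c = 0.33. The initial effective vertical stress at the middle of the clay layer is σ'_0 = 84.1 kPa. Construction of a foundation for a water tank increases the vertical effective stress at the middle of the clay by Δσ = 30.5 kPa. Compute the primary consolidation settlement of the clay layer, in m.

S_c ≈ 0.125 m

Final effective stress: σ'_f = σ'_0 + Δσ = 84.1 + 30.5 = 114.6 kPa.
Normally consolidated clay, so the full stress increment lies on the virgin compression line:
S_c = C_c·H/(1+e₀)·log₁₀(σ'_f/σ'_0) = 0.33×5.7/(1+1.03)×log₁₀(114.6/84.1)
    = 0.9266 × 0.13439 = 0.1245 m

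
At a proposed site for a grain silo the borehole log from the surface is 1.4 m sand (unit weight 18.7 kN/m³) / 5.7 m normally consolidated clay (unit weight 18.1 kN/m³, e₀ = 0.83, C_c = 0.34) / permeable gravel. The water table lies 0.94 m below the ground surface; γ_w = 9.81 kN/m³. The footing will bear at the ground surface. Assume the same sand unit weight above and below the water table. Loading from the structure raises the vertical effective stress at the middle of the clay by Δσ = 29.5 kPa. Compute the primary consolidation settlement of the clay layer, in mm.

S_c ≈ 231 mm

Mid-depth of clay below the ground surface: z = 1.4 + 5.7/2 = 4.25 m.
Total vertical stress at mid-clay: σ_v = 18.7×1.4 + 18.1×2.85 = 77.765 kPa.
Pore pressure: u = 9.81×(4.25 − 0.94) = 32.471 kPa.
Initial effective stress: σ'_0 = σ_v − u = 77.765 − 32.471 = 45.294 kPa.
Final effective stress: σ'_f = σ'_0 + Δσ = 45.294 + 29.5 = 74.794 kPa.
Normally consolidated clay, so the full stress increment lies on the virgin compression line:
S_c = C_c·H/(1+e₀)·log₁₀(σ'_f/σ'_0) = 0.34×5.7/(1+0.83)×log₁₀(74.794/45.294)
    = 1.059 × 0.21783 = 0.2307 m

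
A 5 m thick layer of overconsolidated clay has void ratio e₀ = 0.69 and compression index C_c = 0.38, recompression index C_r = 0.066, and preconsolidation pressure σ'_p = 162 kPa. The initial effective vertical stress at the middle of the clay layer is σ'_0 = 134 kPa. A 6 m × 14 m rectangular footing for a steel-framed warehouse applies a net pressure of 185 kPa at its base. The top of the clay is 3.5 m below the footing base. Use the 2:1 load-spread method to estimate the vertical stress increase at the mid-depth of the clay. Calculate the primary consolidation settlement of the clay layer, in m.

Mid-depth of clay below the footing base: z = 3.5 + 5/2 = 6 m.
Stress increase at mid-clay by the 2:1 spreading method:
Δσ = qBL/((B+z)(L+z)) = 185×6×14/((6+6)(14+6)) = 64.75 kPa
Final effective stress: σ'_f = 134 + 64.75 = 198.75 kPa.
σ'_f = 198.75 > σ'_p = 162 kPa, so the stress path crosses the preconsolidation pressure — recompression up to σ'_p, then virgin compression beyond:
S_c = H/(1+e₀)·[C_r·log₁₀(σ'_p/σ'_0) + C_c·log₁₀(σ'_f/σ'_p)]
    = 5/1.69 × [0.066×log₁₀(162/134) + 0.38×log₁₀(198.75/162)]
    = 2.9586 × [0.0054391 + 0.033741] = 0.1159 m

S_c ≈ 0.116 m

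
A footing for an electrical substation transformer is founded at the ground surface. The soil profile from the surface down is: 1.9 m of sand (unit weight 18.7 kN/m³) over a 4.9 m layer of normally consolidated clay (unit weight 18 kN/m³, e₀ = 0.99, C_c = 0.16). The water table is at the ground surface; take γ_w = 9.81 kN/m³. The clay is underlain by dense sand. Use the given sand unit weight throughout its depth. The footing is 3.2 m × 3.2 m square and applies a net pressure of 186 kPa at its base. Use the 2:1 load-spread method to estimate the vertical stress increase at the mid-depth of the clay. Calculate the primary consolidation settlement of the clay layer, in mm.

Mid-depth of clay below the ground surface: z = 1.9 + 4.9/2 = 4.35 m.
Total vertical stress at mid-clay: σ_v = 18.7×1.9 + 18×2.45 = 79.63 kPa.
Pore pressure: u = 9.81×(4.35 − 0) = 42.673 kPa.
Initial effective stress: σ'_0 = σ_v − u = 79.63 − 42.673 = 36.957 kPa.
Stress increase at mid-clay by the 2:1 spreading method:
Δσ = qBL/((B+z)(L+z)) = 186×3.2×3.2/((3.2+4.35)(3.2+4.35)) = 33.413 kPa
Final effective stress: σ'_f = σ'_0 + Δσ = 36.957 + 33.413 = 70.37 kPa.
Normally consolidated clay, so the full stress increment lies on the virgin compression line:
S_c = C_c·H/(1+e₀)·log₁₀(σ'_f/σ'_0) = 0.16×4.9/(1+0.99)×log₁₀(70.37/36.957)
    = 0.39397 × 0.27969 = 0.1102 m

S_c ≈ 110 mm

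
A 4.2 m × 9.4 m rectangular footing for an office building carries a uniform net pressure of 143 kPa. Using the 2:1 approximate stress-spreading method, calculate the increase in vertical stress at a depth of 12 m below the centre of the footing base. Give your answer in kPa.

Δσ_z ≈ 16.3 kPa

By the 2:1 method the load spreads at 1 horizontal : 2 vertical, so at depth z the loaded area has grown by z in each plan dimension:
Δσ = qBL/((B+z)(L+z)) = 143×4.2×9.4/((4.2+12)(9.4+12)) = 16.285 kPa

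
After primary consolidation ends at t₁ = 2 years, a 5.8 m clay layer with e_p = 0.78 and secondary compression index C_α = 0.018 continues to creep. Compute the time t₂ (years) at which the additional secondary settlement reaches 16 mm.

t₂ ≈ 3.75 years

S_s = C_α·H/(1+e_p)·log₁₀(t₂/t₁) ⇒ log₁₀(t₂/t₁) = S_s·(1+e_p)/(C_α·H).
log₁₀(t₂/t₁) = 0.016 × (1+0.78) / (0.018×5.8) = 0.2728
t₂ = t₁ × 10^0.2728 = 2 × 1.874 = 3.748 years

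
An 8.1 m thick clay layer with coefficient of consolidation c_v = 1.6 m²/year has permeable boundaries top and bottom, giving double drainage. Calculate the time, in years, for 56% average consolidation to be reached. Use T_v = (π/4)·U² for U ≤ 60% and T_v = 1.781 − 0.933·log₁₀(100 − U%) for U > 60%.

t ≈ 2.52 years

Drainage path length: H_d = H/2 = 4.05 m (double drainage).
U ≤ 60%: T_v = (π/4)·U² = (π/4)×0.56² = 0.2463.
t = T_v·H_d²/c_v = 0.2463×4.05²/1.6 = 2.525 years.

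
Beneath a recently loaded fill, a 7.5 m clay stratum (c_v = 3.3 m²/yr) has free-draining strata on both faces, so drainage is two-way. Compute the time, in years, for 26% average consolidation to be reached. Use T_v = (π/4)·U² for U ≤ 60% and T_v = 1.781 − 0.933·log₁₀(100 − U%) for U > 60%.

t ≈ 0.226 years

Drainage path length: H_d = H/2 = 3.75 m (double drainage).
U ≤ 60%: T_v = (π/4)·U² = (π/4)×0.26² = 0.053093.
t = T_v·H_d²/c_v = 0.053093×3.75²/3.3 = 0.2262 years.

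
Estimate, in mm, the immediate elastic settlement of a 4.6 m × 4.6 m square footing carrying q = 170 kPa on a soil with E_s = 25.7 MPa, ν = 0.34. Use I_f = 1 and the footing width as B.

Immediate (elastic) settlement: S_e = q·B·(1−ν²)/E_s · I_f.
E_s = 25.7 MPa = 25700 kPa.
S_e = 170 × 4.6 × (1 − 0.34²) / 25700 × 1
    = 170 × 4.6 × 0.8844 / 25700 × 1
    = 0.02691 m = 26.91 mm

S_e ≈ 26.9 mm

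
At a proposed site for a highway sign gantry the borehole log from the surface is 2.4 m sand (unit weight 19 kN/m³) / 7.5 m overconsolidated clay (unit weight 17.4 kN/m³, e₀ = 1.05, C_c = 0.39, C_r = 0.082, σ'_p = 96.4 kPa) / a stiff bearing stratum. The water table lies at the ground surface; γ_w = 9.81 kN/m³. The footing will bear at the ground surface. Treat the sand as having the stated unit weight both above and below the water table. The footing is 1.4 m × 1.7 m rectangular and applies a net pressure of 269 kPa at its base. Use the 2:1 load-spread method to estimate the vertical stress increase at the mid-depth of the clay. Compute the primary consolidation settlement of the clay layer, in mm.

S_c ≈ 25.2 mm

Mid-depth of clay below the ground surface: z = 2.4 + 7.5/2 = 6.15 m.
Total vertical stress at mid-clay: σ_v = 19×2.4 + 17.4×3.75 = 110.85 kPa.
Pore pressure: u = 9.81×(6.15 − 0) = 60.332 kPa.
Initial effective stress: σ'_0 = σ_v − u = 110.85 − 60.332 = 50.518 kPa.
Stress increase at mid-clay by the 2:1 spreading method:
Δσ = qBL/((B+z)(L+z)) = 269×1.4×1.7/((1.4+6.15)(1.7+6.15)) = 10.802 kPa
Final effective stress: σ'_f = 50.518 + 10.802 = 61.32 kPa.
σ'_f = 61.32 ≤ σ'_p = 96.4 kPa, so the clay remains overconsolidated and only the recompression index applies:
S_c = C_r·H/(1+e₀)·log₁₀(σ'_f/σ'_0) = 0.082×7.5/2.05×log₁₀(61.32/50.518)
    = 0.3 × 0.084156 = 0.02525 m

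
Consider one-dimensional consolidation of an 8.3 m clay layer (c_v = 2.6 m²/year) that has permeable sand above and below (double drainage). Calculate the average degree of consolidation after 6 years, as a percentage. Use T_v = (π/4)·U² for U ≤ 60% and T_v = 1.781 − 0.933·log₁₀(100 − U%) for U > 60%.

Drainage path length: H_d = H/2 = 4.15 m (double drainage).
T_v = c_v·t/H_d² = 2.6×6/4.15² = 0.90579.
T_v = 0.90579 corresponds to the U > 60% branch:
U = 1 − 10^((1.781 − T_v)/0.933)/100 = 0.9133

U ≈ 91.3 %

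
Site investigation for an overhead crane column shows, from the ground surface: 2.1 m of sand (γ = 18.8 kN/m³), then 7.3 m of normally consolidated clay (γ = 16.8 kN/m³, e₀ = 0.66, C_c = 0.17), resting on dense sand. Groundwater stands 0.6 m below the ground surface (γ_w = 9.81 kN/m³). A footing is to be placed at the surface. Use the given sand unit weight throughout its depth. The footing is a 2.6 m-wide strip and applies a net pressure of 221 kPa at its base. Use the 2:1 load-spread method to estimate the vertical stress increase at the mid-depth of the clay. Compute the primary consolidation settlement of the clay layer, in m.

Mid-depth of clay below the ground surface: z = 2.1 + 7.3/2 = 5.75 m.
Total vertical stress at mid-clay: σ_v = 18.8×2.1 + 16.8×3.65 = 100.8 kPa.
Pore pressure: u = 9.81×(5.75 − 0.6) = 50.522 kPa.
Initial effective stress: σ'_0 = σ_v − u = 100.8 − 50.522 = 50.278 kPa.
Stress increase at mid-clay by the 2:1 spreading method:
Δσ = qB/(B+z) = 221×2.6/(2.6+5.75) = 68.814 kPa
Final effective stress: σ'_f = σ'_0 + Δσ = 50.278 + 68.814 = 119.09 kPa.
Normally consolidated clay, so the full stress increment lies on the virgin compression line:
S_c = C_c·H/(1+e₀)·log₁₀(σ'_f/σ'_0) = 0.17×7.3/(1+0.66)×log₁₀(119.09/50.278)
    = 0.74759 × 0.3745 = 0.28 m

S_c ≈ 0.28 m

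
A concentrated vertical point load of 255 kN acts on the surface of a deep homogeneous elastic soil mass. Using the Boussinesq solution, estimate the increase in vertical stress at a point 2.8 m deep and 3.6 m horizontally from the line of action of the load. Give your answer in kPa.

Boussinesq vertical stress below a point load on an elastic half-space:
Δσ_z = 3P/(2πz²) · [1 + (r/z)²]^(−5/2)
r/z = 3.6/2.8 = 1.2857; [1+(r/z)²]^(−5/2) = 0.087223.
Δσ_z = 3×255/(2π×2.8²) × 0.087223 = 15.53 × 0.087223 = 1.355 kPa

Δσ_z ≈ 1.35 kPa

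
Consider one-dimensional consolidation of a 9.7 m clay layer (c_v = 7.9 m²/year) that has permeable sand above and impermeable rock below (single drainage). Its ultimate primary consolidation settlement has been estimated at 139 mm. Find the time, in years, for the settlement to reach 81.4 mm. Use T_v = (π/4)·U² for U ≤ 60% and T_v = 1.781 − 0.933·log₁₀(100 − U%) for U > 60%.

t ≈ 3.21 years

Drainage path length: H_d = H = 9.7 m (single drainage).
U = S(t)/S_ult = 81.4/139 = 0.5856.
U ≤ 60%: T_v = (π/4)·U² = (π/4)×0.58561² = 0.26935.
t = T_v·H_d²/c_v = 0.26935×9.7²/7.9 = 3.208 years.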